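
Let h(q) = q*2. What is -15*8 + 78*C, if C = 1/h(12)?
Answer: -467/4 ≈ -116.75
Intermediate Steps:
h(q) = 2*q
C = 1/24 (C = 1/(2*12) = 1/24 ≈ 0.041667)
-15*8 + 78*C = -15*8 + 78*(1/24) = -120 + 13/4 = -467/4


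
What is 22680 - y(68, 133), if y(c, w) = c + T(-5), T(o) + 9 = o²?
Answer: 22596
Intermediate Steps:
T(o) = -9 + o²
y(c, w) = 16 + c (y(c, w) = c + (-9 + (-5)²) = c + (-9 + 25) = c + 16 = 16 + c)
22680 - y(68, 133) = 22680 - (16 + 68) = 22680 - 1*84 = 22680 - 84 = 22596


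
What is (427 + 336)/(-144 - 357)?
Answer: -763/501 ≈ -1.5230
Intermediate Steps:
(427 + 336)/(-144 - 357) = 763/(-501) = 763*(-1/501) = -763/501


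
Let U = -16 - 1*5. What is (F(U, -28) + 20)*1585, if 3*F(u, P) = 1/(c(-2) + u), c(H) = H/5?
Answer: 10167775/321 ≈ 31675.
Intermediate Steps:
c(H) = H/5 (c(H) = H*(⅕) = H/5)
U = -21 (U = -16 - 5 = -21)
F(u, P) = 1/(3*(-⅖ + u)) (F(u, P) = 1/(3*((⅕)*(-2) + u)) = 1/(3*(-⅖ + u)))
(F(U, -28) + 20)*1585 = (5/(3*(-2 + 5*(-21))) + 20)*1585 = (5/(3*(-2 - 105)) + 20)*1585 = ((5/3)/(-107) + 20)*1585 = ((5/3)*(-1/107) + 20)*1585 = (-5/321 + 20)*1585 = (6415/321)*1585 = 10167775/321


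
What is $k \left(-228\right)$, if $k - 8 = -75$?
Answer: $15276$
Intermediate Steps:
$k = -67$ ($k = 8 - 75 = -67$)
$k \left(-228\right) = \left(-67\right) \left(-228\right) = 15276$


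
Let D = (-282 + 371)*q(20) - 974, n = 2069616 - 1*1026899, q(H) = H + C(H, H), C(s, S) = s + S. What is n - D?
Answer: 1038351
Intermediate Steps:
C(s, S) = S + s
q(H) = 3*H (q(H) = H + (H + H) = H + 2*H = 3*H)
n = 1042717 (n = 2069616 - 1026899 = 1042717)
D = 4366 (D = (-282 + 371)*(3*20) - 974 = 89*60 - 974 = 5340 - 974 = 4366)
n - D = 1042717 - 1*4366 = 1042717 - 4366 = 1038351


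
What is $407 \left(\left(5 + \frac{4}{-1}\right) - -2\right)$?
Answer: $1221$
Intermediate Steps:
$407 \left(\left(5 + \frac{4}{-1}\right) - -2\right) = 407 \left(\left(5 + 4 \left(-1\right)\right) + 2\right) = 407 \left(\left(5 - 4\right) + 2\right) = 407 \left(1 + 2\right) = 407 \cdot 3 = 1221$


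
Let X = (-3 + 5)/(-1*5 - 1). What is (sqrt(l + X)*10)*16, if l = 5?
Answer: 160*sqrt(42)/3 ≈ 345.64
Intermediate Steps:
X = -1/3 (X = 2/(-5 - 1) = 2/(-6) = 2*(-1/6) = -1/3 ≈ -0.33333)
(sqrt(l + X)*10)*16 = (sqrt(5 - 1/3)*10)*16 = (sqrt(14/3)*10)*16 = ((sqrt(42)/3)*10)*16 = (10*sqrt(42)/3)*16 = 160*sqrt(42)/3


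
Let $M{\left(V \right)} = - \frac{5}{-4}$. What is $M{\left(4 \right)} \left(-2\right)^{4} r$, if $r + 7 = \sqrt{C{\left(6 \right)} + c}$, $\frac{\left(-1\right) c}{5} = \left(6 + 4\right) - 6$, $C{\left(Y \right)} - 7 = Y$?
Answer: $-140 + 20 i \sqrt{7} \approx -140.0 + 52.915 i$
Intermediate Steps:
$C{\left(Y \right)} = 7 + Y$
$c = -20$ ($c = - 5 \left(\left(6 + 4\right) - 6\right) = - 5 \left(10 - 6\right) = \left(-5\right) 4 = -20$)
$M{\left(V \right)} = \frac{5}{4}$ ($M{\left(V \right)} = \left(-5\right) \left(- \frac{1}{4}\right) = \frac{5}{4}$)
$r = -7 + i \sqrt{7}$ ($r = -7 + \sqrt{\left(7 + 6\right) - 20} = -7 + \sqrt{13 - 20} = -7 + \sqrt{-7} = -7 + i \sqrt{7} \approx -7.0 + 2.6458 i$)
$M{\left(4 \right)} \left(-2\right)^{4} r = \frac{5 \left(-2\right)^{4}}{4} \left(-7 + i \sqrt{7}\right) = \frac{5}{4} \cdot 16 \left(-7 + i \sqrt{7}\right) = 20 \left(-7 + i \sqrt{7}\right) = -140 + 20 i \sqrt{7}$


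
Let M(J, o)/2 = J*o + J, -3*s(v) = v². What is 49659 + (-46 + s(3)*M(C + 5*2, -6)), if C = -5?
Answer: 49763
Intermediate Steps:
s(v) = -v²/3
M(J, o) = 2*J + 2*J*o (M(J, o) = 2*(J*o + J) = 2*(J + J*o) = 2*J + 2*J*o)
49659 + (-46 + s(3)*M(C + 5*2, -6)) = 49659 + (-46 + (-⅓*3²)*(2*(-5 + 5*2)*(1 - 6))) = 49659 + (-46 + (-⅓*9)*(2*(-5 + 10)*(-5))) = 49659 + (-46 - 6*5*(-5)) = 49659 + (-46 - 3*(-50)) = 49659 + (-46 + 150) = 49659 + 104 = 49763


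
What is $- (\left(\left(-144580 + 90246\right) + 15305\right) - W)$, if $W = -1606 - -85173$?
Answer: $122596$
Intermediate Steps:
$W = 83567$ ($W = -1606 + 85173 = 83567$)
$- (\left(\left(-144580 + 90246\right) + 15305\right) - W) = - (\left(\left(-144580 + 90246\right) + 15305\right) - 83567) = - (\left(-54334 + 15305\right) - 83567) = - (-39029 - 83567) = \left(-1\right) \left(-122596\right) = 122596$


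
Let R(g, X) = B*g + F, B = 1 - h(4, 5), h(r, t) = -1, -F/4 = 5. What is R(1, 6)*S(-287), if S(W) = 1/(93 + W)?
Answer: 9/97 ≈ 0.092783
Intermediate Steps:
F = -20 (F = -4*5 = -20)
B = 2 (B = 1 - 1*(-1) = 1 + 1 = 2)
R(g, X) = -20 + 2*g (R(g, X) = 2*g - 20 = -20 + 2*g)
R(1, 6)*S(-287) = (-20 + 2*1)/(93 - 287) = (-20 + 2)/(-194) = -18*(-1/194) = 9/97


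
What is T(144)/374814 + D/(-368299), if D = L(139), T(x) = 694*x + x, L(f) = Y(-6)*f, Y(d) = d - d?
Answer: 5560/20823 ≈ 0.26701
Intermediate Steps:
Y(d) = 0
L(f) = 0 (L(f) = 0*f = 0)
T(x) = 695*x
D = 0
T(144)/374814 + D/(-368299) = (695*144)/374814 + 0/(-368299) = 100080*(1/374814) + 0*(-1/368299) = 5560/20823 + 0 = 5560/20823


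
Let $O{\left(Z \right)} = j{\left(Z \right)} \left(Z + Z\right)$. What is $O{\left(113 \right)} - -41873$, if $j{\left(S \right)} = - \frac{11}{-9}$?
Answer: $\frac{379343}{9} \approx 42149.0$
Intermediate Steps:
$j{\left(S \right)} = \frac{11}{9}$ ($j{\left(S \right)} = \left(-11\right) \left(- \frac{1}{9}\right) = \frac{11}{9}$)
$O{\left(Z \right)} = \frac{22 Z}{9}$ ($O{\left(Z \right)} = \frac{11 \left(Z + Z\right)}{9} = \frac{11 \cdot 2 Z}{9} = \frac{22 Z}{9}$)
$O{\left(113 \right)} - -41873 = \frac{22}{9} \cdot 113 - -41873 = \frac{2486}{9} + 41873 = \frac{379343}{9}$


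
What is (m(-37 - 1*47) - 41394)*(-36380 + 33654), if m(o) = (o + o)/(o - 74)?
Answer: 8914134492/79 ≈ 1.1284e+8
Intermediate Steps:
m(o) = 2*o/(-74 + o) (m(o) = (2*o)/(-74 + o) = 2*o/(-74 + o))
(m(-37 - 1*47) - 41394)*(-36380 + 33654) = (2*(-37 - 1*47)/(-74 + (-37 - 1*47)) - 41394)*(-36380 + 33654) = (2*(-37 - 47)/(-74 + (-37 - 47)) - 41394)*(-2726) = (2*(-84)/(-74 - 84) - 41394)*(-2726) = (2*(-84)/(-158) - 41394)*(-2726) = (2*(-84)*(-1/158) - 41394)*(-2726) = (84/79 - 41394)*(-2726) = -3270042/79*(-2726) = 8914134492/79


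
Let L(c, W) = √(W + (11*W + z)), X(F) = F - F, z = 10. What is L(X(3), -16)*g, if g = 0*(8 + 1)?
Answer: 0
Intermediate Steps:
X(F) = 0
g = 0 (g = 0*9 = 0)
L(c, W) = √(10 + 12*W) (L(c, W) = √(W + (11*W + 10)) = √(W + (10 + 11*W)) = √(10 + 12*W))
L(X(3), -16)*g = √(10 + 12*(-16))*0 = √(10 - 192)*0 = √(-182)*0 = (I*√182)*0 = 0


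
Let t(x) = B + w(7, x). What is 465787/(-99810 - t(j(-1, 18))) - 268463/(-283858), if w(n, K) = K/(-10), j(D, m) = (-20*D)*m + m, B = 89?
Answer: -131760411138/35433000637 ≈ -3.7186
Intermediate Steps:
j(D, m) = m - 20*D*m (j(D, m) = -20*D*m + m = m - 20*D*m)
w(n, K) = -K/10 (w(n, K) = K*(-⅒) = -K/10)
t(x) = 89 - x/10
465787/(-99810 - t(j(-1, 18))) - 268463/(-283858) = 465787/(-99810 - (89 - 9*(1 - 20*(-1))/5)) - 268463/(-283858) = 465787/(-99810 - (89 - 9*(1 + 20)/5)) - 268463*(-1/283858) = 465787/(-99810 - (89 - 9*21/5)) + 268463/283858 = 465787/(-99810 - (89 - ⅒*378)) + 268463/283858 = 465787/(-99810 - (89 - 189/5)) + 268463/283858 = 465787/(-99810 - 1*256/5) + 268463/283858 = 465787/(-99810 - 256/5) + 268463/283858 = 465787/(-499306/5) + 268463/283858 = 465787*(-5/499306) + 268463/283858 = -2328935/499306 + 268463/283858 = -131760411138/35433000637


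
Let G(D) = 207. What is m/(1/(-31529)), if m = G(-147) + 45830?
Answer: -1451500573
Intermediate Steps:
m = 46037 (m = 207 + 45830 = 46037)
m/(1/(-31529)) = 46037/(1/(-31529)) = 46037/(-1/31529) = 46037*(-31529) = -1451500573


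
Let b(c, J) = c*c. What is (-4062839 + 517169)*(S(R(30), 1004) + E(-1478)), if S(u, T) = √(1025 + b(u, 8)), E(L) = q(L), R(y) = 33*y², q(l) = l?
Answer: 5240500260 - 17728350*√35283641 ≈ -1.0007e+11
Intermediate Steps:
b(c, J) = c²
E(L) = L
S(u, T) = √(1025 + u²)
(-4062839 + 517169)*(S(R(30), 1004) + E(-1478)) = (-4062839 + 517169)*(√(1025 + (33*30²)²) - 1478) = -3545670*(√(1025 + (33*900)²) - 1478) = -3545670*(√(1025 + 29700²) - 1478) = -3545670*(√(1025 + 882090000) - 1478) = -3545670*(√882091025 - 1478) = -3545670*(5*√35283641 - 1478) = -3545670*(-1478 + 5*√35283641) = 5240500260 - 17728350*√35283641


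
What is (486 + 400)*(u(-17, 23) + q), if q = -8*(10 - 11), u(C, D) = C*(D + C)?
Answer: -83284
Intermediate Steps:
u(C, D) = C*(C + D)
q = 8 (q = -8*(-1) = 8)
(486 + 400)*(u(-17, 23) + q) = (486 + 400)*(-17*(-17 + 23) + 8) = 886*(-17*6 + 8) = 886*(-102 + 8) = 886*(-94) = -83284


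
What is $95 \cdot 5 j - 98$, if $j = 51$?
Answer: $24127$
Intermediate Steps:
$95 \cdot 5 j - 98 = 95 \cdot 5 \cdot 51 - 98 = 95 \cdot 255 - 98 = 24225 - 98 = 24127$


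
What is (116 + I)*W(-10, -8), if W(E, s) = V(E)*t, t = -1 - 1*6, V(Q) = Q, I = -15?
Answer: 7070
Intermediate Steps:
t = -7 (t = -1 - 6 = -7)
W(E, s) = -7*E (W(E, s) = E*(-7) = -7*E)
(116 + I)*W(-10, -8) = (116 - 15)*(-7*(-10)) = 101*70 = 7070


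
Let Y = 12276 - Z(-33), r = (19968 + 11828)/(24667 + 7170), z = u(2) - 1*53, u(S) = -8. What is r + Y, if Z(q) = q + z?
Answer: 393855486/31837 ≈ 12371.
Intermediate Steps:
z = -61 (z = -8 - 1*53 = -8 - 53 = -61)
Z(q) = -61 + q (Z(q) = q - 61 = -61 + q)
r = 31796/31837 ≈ 0.99871
Y = 12370 (Y = 12276 - (-61 - 33) = 12276 - 1*(-94) = 12276 + 94 = 12370)
r + Y = 31796/31837 + 12370 = 393855486/31837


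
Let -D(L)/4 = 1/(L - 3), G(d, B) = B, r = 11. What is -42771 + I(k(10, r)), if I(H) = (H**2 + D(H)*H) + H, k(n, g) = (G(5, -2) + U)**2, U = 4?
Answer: -42767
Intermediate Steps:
D(L) = -4/(-3 + L) (D(L) = -4/(L - 3) = -4/(-3 + L))
k(n, g) = 4 (k(n, g) = (-2 + 4)**2 = 2**2 = 4)
I(H) = H + H**2 - 4*H/(-3 + H) (I(H) = (H**2 + (-4/(-3 + H))*H) + H = (H**2 - 4*H/(-3 + H)) + H = H + H**2 - 4*H/(-3 + H))
-42771 + I(k(10, r)) = -42771 + 4*(-4 + (1 + 4)*(-3 + 4))/(-3 + 4) = -42771 + 4*(-4 + 5*1)/1 = -42771 + 4*1*(-4 + 5) = -42771 + 4*1*1 = -42771 + 4 = -42767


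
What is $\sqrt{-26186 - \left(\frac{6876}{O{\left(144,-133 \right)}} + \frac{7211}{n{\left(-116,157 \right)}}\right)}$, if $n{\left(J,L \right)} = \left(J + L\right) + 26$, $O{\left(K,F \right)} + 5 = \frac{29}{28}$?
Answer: $\frac{i \sqrt{150926748211}}{2479} \approx 156.71 i$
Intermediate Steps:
$O{\left(K,F \right)} = - \frac{111}{28}$ ($O{\left(K,F \right)} = -5 + \frac{29}{28} = - \frac{111}{28}$)
$n{\left(J,L \right)} = 26 + J + L$
$\sqrt{-26186 - \left(\frac{6876}{O{\left(144,-133 \right)}} + \frac{7211}{n{\left(-116,157 \right)}}\right)} = \sqrt{-26186 - \left(- \frac{64176}{37} + \frac{7211}{26 - 116 + 157}\right)} = \sqrt{-26186 - \left(- \frac{64176}{37} + \frac{7211}{67}\right)} = \sqrt{-26186 + \left(\left(-7211\right) \frac{1}{67} + \frac{64176}{37}\right)} = \sqrt{-26186 + \left(- \frac{7211}{67} + \frac{64176}{37}\right)} = \sqrt{-26186 + \frac{4032985}{2479}} = \sqrt{- \frac{60882109}{2479}} = \frac{i \sqrt{150926748211}}{2479}$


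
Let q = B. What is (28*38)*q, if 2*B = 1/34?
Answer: 266/17 ≈ 15.647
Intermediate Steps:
B = 1/68 (B = (½)/34 = (½)*(1/34) = 1/68 ≈ 0.014706)
q = 1/68 ≈ 0.014706
(28*38)*q = (28*38)*(1/68) = 1064*(1/68) = 266/17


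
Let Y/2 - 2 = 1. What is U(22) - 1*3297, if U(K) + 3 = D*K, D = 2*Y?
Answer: -3036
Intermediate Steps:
Y = 6 (Y = 4 + 2*1 = 4 + 2 = 6)
D = 12 (D = 2*6 = 12)
U(K) = -3 + 12*K
U(22) - 1*3297 = (-3 + 12*22) - 1*3297 = (-3 + 264) - 3297 = 261 - 3297 = -3036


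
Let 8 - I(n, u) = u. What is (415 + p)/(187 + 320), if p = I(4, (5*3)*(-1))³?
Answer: 4194/169 ≈ 24.817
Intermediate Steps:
I(n, u) = 8 - u
p = 12167 (p = (8 - 5*3*(-1))³ = (8 - 15*(-1))³ = (8 - 1*(-15))³ = (8 + 15)³ = 23³ = 12167)
(415 + p)/(187 + 320) = (415 + 12167)/(187 + 320) = 12582/507 = 12582*(1/507) = 4194/169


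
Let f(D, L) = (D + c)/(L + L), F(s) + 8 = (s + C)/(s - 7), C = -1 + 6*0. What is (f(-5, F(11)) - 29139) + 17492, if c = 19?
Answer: -128131/11 ≈ -11648.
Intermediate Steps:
C = -1 (C = -1 + 0 = -1)
F(s) = -8 + (-1 + s)/(-7 + s) (F(s) = -8 + (s - 1)/(s - 7) = -8 + (-1 + s)/(-7 + s))
f(D, L) = (19 + D)/(2*L) (f(D, L) = (D + 19)/(L + L) = (19 + D)/((2*L)) = (19 + D)*(1/(2*L)) = (19 + D)/(2*L))
(f(-5, F(11)) - 29139) + 17492 = ((19 - 5)/(2*(((55 - 7*11)/(-7 + 11)))) - 29139) + 17492 = ((1/2)*14/((55 - 77)/4) - 29139) + 17492 = ((1/2)*14/((1/4)*(-22)) - 29139) + 17492 = ((1/2)*14/(-11/2) - 29139) + 17492 = ((1/2)*(-2/11)*14 - 29139) + 17492 = (-14/11 - 29139) + 17492 = -320543/11 + 17492 = -128131/11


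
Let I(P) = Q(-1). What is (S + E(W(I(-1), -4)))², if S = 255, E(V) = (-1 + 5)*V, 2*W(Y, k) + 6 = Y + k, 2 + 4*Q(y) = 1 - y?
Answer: 55225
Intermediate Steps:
Q(y) = -¼ - y/4 (Q(y) = -½ + (1 - y)/4 = -½ + (¼ - y/4) = -¼ - y/4)
I(P) = 0 (I(P) = -¼ - ¼*(-1) = -¼ + ¼ = 0)
W(Y, k) = -3 + Y/2 + k/2 (W(Y, k) = -3 + (Y + k)/2 = -3 + (Y/2 + k/2) = -3 + Y/2 + k/2)
E(V) = 4*V
(S + E(W(I(-1), -4)))² = (255 + 4*(-3 + (½)*0 + (½)*(-4)))² = (255 + 4*(-3 + 0 - 2))² = (255 + 4*(-5))² = (255 - 20)² = 235² = 55225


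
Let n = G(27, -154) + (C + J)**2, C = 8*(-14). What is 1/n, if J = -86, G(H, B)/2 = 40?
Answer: 1/39284 ≈ 2.5456e-5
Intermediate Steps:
G(H, B) = 80 (G(H, B) = 2*40 = 80)
C = -112
n = 39284 (n = 80 + (-112 - 86)**2 = 80 + (-198)**2 = 80 + 39204 = 39284)
1/n = 1/39284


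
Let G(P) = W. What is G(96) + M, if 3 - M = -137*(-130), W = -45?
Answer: -17852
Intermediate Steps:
M = -17807 (M = 3 - (-137)*(-130) = 3 - 1*17810 = 3 - 17810 = -17807)
G(P) = -45
G(96) + M = -45 - 17807 = -17852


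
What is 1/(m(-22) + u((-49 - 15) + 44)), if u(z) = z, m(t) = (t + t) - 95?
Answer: -1/159 ≈ -0.0062893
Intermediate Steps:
m(t) = -95 + 2*t (m(t) = 2*t - 95 = -95 + 2*t)
1/(m(-22) + u((-49 - 15) + 44)) = 1/((-95 + 2*(-22)) + ((-49 - 15) + 44)) = 1/((-95 - 44) + (-64 + 44)) = 1/(-139 - 20) = 1/(-159) = -1/159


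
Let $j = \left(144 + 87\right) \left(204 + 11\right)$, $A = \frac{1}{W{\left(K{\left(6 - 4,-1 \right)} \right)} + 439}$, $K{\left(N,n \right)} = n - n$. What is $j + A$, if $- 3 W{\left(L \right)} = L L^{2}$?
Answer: $\frac{21802936}{439} \approx 49665.0$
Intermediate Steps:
$K{\left(N,n \right)} = 0$
$W{\left(L \right)} = - \frac{L^{3}}{3}$ ($W{\left(L \right)} = - \frac{L L^{2}}{3} = - \frac{L^{3}}{3}$)
$A = \frac{1}{439}$ ($A = \frac{1}{- \frac{0^{3}}{3} + 439} = \frac{1}{\left(- \frac{1}{3}\right) 0 + 439} = \frac{1}{0 + 439} = \frac{1}{439} \approx 0.0022779$)
$j = 49665$ ($j = 231 \cdot 215 = 49665$)
$j + A = 49665 + \frac{1}{439} = \frac{21802936}{439}$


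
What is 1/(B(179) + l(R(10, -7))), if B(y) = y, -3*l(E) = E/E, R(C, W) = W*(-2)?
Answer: 3/536 ≈ 0.0055970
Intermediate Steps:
R(C, W) = -2*W
l(E) = -⅓ (l(E) = -E/(3*E) = -⅓*1 = -⅓)
1/(B(179) + l(R(10, -7))) = 1/(179 - ⅓) = 1/(536/3) = 3/536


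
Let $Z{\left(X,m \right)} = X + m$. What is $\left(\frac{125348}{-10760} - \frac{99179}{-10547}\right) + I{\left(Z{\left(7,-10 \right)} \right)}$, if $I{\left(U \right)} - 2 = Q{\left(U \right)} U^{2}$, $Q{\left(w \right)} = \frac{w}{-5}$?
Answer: $\frac{146228753}{28371430} \approx 5.1541$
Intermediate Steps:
$Q{\left(w \right)} = - \frac{w}{5}$ ($Q{\left(w \right)} = w \left(- \frac{1}{5}\right) = - \frac{w}{5}$)
$I{\left(U \right)} = 2 - \frac{U^{3}}{5}$ ($I{\left(U \right)} = 2 + - \frac{U}{5} U^{2} = 2 - \frac{U^{3}}{5}$)
$\left(\frac{125348}{-10760} - \frac{99179}{-10547}\right) + I{\left(Z{\left(7,-10 \right)} \right)} = \left(\frac{125348}{-10760} - \frac{99179}{-10547}\right) - \left(-2 + \frac{\left(7 - 10\right)^{3}}{5}\right) = \left(125348 \left(- \frac{1}{10760}\right) - - \frac{99179}{10547}\right) - \left(-2 + \frac{\left(-3\right)^{3}}{5}\right) = \left(- \frac{31337}{2690} + \frac{99179}{10547}\right) + \left(2 - - \frac{27}{5}\right) = - \frac{63719829}{28371430} + \left(2 + \frac{27}{5}\right) = - \frac{63719829}{28371430} + \frac{37}{5} = \frac{146228753}{28371430}$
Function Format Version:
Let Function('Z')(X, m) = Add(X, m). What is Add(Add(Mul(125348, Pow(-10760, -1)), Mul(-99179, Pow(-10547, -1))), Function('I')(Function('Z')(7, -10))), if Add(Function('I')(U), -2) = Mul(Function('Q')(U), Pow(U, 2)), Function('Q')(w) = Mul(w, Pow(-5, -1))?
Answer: Rational(146228753, 28371430) ≈ 5.1541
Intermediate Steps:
Function('Q')(w) = Mul(Rational(-1, 5), w) (Function('Q')(w) = Mul(w, Rational(-1, 5)) = Mul(Rational(-1, 5), w))
Function('I')(U) = Add(2, Mul(Rational(-1, 5), Pow(U, 3))) (Function('I')(U) = Add(2, Mul(Mul(Rational(-1, 5), U), Pow(U, 2))) = Add(2, Mul(Rational(-1, 5), Pow(U, 3))))
Add(Add(Mul(125348, Pow(-10760, -1)), Mul(-99179, Pow(-10547, -1))), Function('I')(Function('Z')(7, -10))) = Add(Add(Mul(125348, Pow(-10760, -1)), Mul(-99179, Pow(-10547, -1))), Add(2, Mul(Rational(-1, 5), Pow(Add(7, -10), 3)))) = Add(Add(Mul(125348, Rational(-1, 10760)), Mul(-99179, Rational(-1, 10547))), Add(2, Mul(Rational(-1, 5), Pow(-3, 3)))) = Add(Add(Rational(-31337, 2690), Rational(99179, 10547)), Add(2, Mul(Rational(-1, 5), -27))) = Add(Rational(-63719829, 28371430), Add(2, Rational(27, 5))) = Add(Rational(-63719829, 28371430), Rational(37, 5)) = Rational(146228753, 28371430)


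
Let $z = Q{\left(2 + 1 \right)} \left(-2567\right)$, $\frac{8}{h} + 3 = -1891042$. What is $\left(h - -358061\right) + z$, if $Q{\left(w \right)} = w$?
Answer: $\frac{662546526192}{1891045} \approx 3.5036 \cdot 10^{5}$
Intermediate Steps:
$h = - \frac{8}{1891045}$ ($h = \frac{8}{-3 - 1891042} = \frac{8}{-1891045} = 8 \left(- \frac{1}{1891045}\right) = - \frac{8}{1891045} \approx -4.2305 \cdot 10^{-6}$)
$z = -7701$ ($z = \left(2 + 1\right) \left(-2567\right) = 3 \left(-2567\right) = -7701$)
$\left(h - -358061\right) + z = \left(- \frac{8}{1891045} - -358061\right) - 7701 = \left(- \frac{8}{1891045} + 358061\right) - 7701 = \frac{677109463737}{1891045} - 7701 = \frac{662546526192}{1891045}$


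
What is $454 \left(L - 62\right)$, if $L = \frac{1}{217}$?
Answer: $- \frac{6107662}{217} \approx -28146.0$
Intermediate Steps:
$L = \frac{1}{217} \approx 0.0046083$
$454 \left(L - 62\right) = 454 \left(\frac{1}{217} - 62\right) = 454 \left(- \frac{13453}{217}\right) = - \frac{6107662}{217}$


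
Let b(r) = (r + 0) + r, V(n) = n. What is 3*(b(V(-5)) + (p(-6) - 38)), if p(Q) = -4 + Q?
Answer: -174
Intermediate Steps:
b(r) = 2*r (b(r) = r + r = 2*r)
3*(b(V(-5)) + (p(-6) - 38)) = 3*(2*(-5) + ((-4 - 6) - 38)) = 3*(-10 + (-10 - 38)) = 3*(-10 - 48) = 3*(-58) = -174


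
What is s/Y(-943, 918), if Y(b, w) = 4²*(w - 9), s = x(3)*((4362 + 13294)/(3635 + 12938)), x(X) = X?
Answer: 2207/10043238 ≈ 0.00021975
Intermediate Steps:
s = 52968/16573 (s = 3*((4362 + 13294)/(3635 + 12938)) = 3*(17656/16573) = 52968/16573 ≈ 3.1960)
Y(b, w) = -144 + 16*w (Y(b, w) = 16*(-9 + w) = -144 + 16*w)
s/Y(-943, 918) = 52968/(16573*(-144 + 16*918)) = 52968/(16573*(-144 + 14688)) = (52968/16573)/14544 = (52968/16573)*(1/14544) = 2207/10043238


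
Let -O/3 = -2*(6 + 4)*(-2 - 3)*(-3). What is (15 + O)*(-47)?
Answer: -43005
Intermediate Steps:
O = 900 (O = -3*(-2*(6 + 4)*(-2 - 3))*(-3) = -3*(-20*(-5))*(-3) = -3*(-2*(-50))*(-3) = -300*(-3) = -3*(-300) = 900)
(15 + O)*(-47) = (15 + 900)*(-47) = 915*(-47) = -43005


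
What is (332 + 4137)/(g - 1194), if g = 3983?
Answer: 4469/2789 ≈ 1.6024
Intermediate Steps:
(332 + 4137)/(g - 1194) = (332 + 4137)/(3983 - 1194) = 4469/2789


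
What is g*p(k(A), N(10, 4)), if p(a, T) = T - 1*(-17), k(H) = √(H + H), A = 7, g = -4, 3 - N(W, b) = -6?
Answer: -104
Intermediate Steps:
N(W, b) = 9 (N(W, b) = 3 - 1*(-6) = 3 + 6 = 9)
k(H) = √2*√H (k(H) = √(2*H) = √2*√H)
p(a, T) = 17 + T (p(a, T) = T + 17 = 17 + T)
g*p(k(A), N(10, 4)) = -4*(17 + 9) = -4*26 = -104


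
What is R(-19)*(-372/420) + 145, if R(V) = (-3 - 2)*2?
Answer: 1077/7 ≈ 153.86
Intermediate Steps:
R(V) = -10 (R(V) = -5*2 = -10)
R(-19)*(-372/420) + 145 = -(-3720)/420 + 145 = -10*(-31/35) + 145 = 62/7 + 145 = 1077/7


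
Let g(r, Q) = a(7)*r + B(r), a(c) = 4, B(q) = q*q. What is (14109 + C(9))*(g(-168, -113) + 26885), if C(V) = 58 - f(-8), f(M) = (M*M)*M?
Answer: 799080723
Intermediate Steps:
f(M) = M**3 (f(M) = M**2*M = M**3)
B(q) = q**2
g(r, Q) = r**2 + 4*r (g(r, Q) = 4*r + r**2 = r**2 + 4*r)
C(V) = 570 (C(V) = 58 - 1*(-8)**3 = 58 - 1*(-512) = 58 + 512 = 570)
(14109 + C(9))*(g(-168, -113) + 26885) = (14109 + 570)*(-168*(4 - 168) + 26885) = 14679*(-168*(-164) + 26885) = 14679*(27552 + 26885) = 14679*54437 = 799080723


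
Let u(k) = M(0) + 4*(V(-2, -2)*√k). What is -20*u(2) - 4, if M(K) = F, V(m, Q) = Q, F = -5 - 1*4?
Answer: 176 + 160*√2 ≈ 402.27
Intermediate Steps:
F = -9 (F = -5 - 4 = -9)
M(K) = -9
u(k) = -9 - 8*√k (u(k) = -9 + 4*(-2*√k) = -9 - 8*√k)
-20*u(2) - 4 = -20*(-9 - 8*√2) - 4 = (180 + 160*√2) - 4 = 176 + 160*√2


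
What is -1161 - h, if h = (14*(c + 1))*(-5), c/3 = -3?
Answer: -1721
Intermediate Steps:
c = -9 (c = 3*(-3) = -9)
h = 560 (h = (14*(-9 + 1))*(-5) = (14*(-8))*(-5) = -112*(-5) = 560)
-1161 - h = -1161 - 1*560 = -1161 - 560 = -1721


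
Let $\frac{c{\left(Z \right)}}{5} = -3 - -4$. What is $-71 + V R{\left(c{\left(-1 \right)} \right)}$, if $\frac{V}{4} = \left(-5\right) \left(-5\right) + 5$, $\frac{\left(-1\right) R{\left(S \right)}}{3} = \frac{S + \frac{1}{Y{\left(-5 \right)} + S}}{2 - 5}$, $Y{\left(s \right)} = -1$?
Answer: $559$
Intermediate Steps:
$c{\left(Z \right)} = 5$ ($c{\left(Z \right)} = 5 \left(-3 - -4\right) = 5 \left(-3 + 4\right) = 5 \cdot 1 = 5$)
$R{\left(S \right)} = S + \frac{1}{-1 + S}$ ($R{\left(S \right)} = - 3 \frac{S + \frac{1}{-1 + S}}{2 - 5} = - 3 \frac{S + \frac{1}{-1 + S}}{-3} = - 3 \left(S + \frac{1}{-1 + S}\right) \left(- \frac{1}{3}\right) = - 3 \left(- \frac{S}{3} - \frac{1}{3 \left(-1 + S\right)}\right) = S + \frac{1}{-1 + S}$)
$V = 120$ ($V = 4 \left(\left(-5\right) \left(-5\right) + 5\right) = 4 \left(25 + 5\right) = 4 \cdot 30 = 120$)
$-71 + V R{\left(c{\left(-1 \right)} \right)} = -71 + 120 \frac{1 + 5^{2} - 5}{-1 + 5} = -71 + 120 \frac{1 + 25 - 5}{4} = -71 + 120 \cdot \frac{1}{4} \cdot 21 = -71 + 120 \cdot \frac{21}{4} = -71 + 630 = 559$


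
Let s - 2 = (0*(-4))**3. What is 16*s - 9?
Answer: 23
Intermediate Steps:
s = 2 (s = 2 + (0*(-4))**3 = 2 + 0**3 = 2 + 0 = 2)
16*s - 9 = 16*2 - 9 = 32 - 9 = 23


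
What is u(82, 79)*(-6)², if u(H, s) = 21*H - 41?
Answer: 60516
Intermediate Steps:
u(H, s) = -41 + 21*H
u(82, 79)*(-6)² = (-41 + 21*82)*(-6)² = (-41 + 1722)*36 = 1681*36 = 60516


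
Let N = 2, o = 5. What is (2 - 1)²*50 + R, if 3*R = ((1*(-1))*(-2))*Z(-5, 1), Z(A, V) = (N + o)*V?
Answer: 164/3 ≈ 54.667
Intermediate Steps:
Z(A, V) = 7*V (Z(A, V) = (2 + 5)*V = 7*V)
R = 14/3 (R = (((1*(-1))*(-2))*(7*1))/3 = (-1*(-2)*7)/3 = (2*7)/3 = (⅓)*14 = 14/3 ≈ 4.6667)
(2 - 1)²*50 + R = (2 - 1)²*50 + 14/3 = 1²*50 + 14/3 = 1*50 + 14/3 = 50 + 14/3 = 164/3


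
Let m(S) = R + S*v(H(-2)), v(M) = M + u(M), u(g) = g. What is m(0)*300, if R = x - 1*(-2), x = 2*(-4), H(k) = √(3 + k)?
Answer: -1800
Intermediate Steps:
x = -8
v(M) = 2*M (v(M) = M + M = 2*M)
R = -6 (R = -8 - 1*(-2) = -8 + 2 = -6)
m(S) = -6 + 2*S (m(S) = -6 + S*(2*√(3 - 2)) = -6 + S*(2*√1) = -6 + S*(2*1) = -6 + S*2 = -6 + 2*S)
m(0)*300 = (-6 + 2*0)*300 = (-6 + 0)*300 = -6*300 = -1800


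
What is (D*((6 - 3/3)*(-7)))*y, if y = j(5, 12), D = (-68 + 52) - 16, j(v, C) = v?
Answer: 5600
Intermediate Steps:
D = -32 (D = -16 - 16 = -32)
y = 5
(D*((6 - 3/3)*(-7)))*y = -32*(6 - 3/3)*(-7)*5 = -32*(6 - 3*⅓)*(-7)*5 = -32*(6 - 1)*(-7)*5 = -160*(-7)*5 = -32*(-35)*5 = 1120*5 = 5600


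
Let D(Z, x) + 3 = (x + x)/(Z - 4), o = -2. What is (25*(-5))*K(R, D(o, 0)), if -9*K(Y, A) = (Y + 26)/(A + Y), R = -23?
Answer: -125/78 ≈ -1.6026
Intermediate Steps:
D(Z, x) = -3 + 2*x/(-4 + Z) (D(Z, x) = -3 + (x + x)/(Z - 4) = -3 + (2*x)/(-4 + Z) = -3 + 2*x/(-4 + Z))
K(Y, A) = -(26 + Y)/(9*(A + Y)) (K(Y, A) = -(Y + 26)/(9*(A + Y)) = -(26 + Y)/(9*(A + Y)))
(25*(-5))*K(R, D(o, 0)) = (25*(-5))*((-26 - 1*(-23))/(9*((12 - 3*(-2) + 2*0)/(-4 - 2) - 23))) = -125*(-26 + 23)/(9*((12 + 6 + 0)/(-6) - 23)) = -125*(-3)/(9*(-⅙*18 - 23)) = -125*(-3)/(9*(-3 - 23)) = -125*(-3)/(9*(-26)) = -125*(-1)*(-3)/(9*26) = -125*1/78 = -125/78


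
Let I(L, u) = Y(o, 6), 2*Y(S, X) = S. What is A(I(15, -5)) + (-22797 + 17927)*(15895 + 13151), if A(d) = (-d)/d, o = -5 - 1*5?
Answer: -141454021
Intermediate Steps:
o = -10 (o = -5 - 5 = -10)
Y(S, X) = S/2
I(L, u) = -5 (I(L, u) = (½)*(-10) = -5)
A(d) = -1
A(I(15, -5)) + (-22797 + 17927)*(15895 + 13151) = -1 + (-22797 + 17927)*(15895 + 13151) = -1 - 4870*29046 = -1 - 141454020 = -141454021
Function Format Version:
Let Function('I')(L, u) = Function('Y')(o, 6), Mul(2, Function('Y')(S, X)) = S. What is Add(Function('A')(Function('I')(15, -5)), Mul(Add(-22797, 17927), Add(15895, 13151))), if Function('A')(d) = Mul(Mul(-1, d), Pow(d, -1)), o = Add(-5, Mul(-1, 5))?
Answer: -141454021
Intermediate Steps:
o = -10 (o = Add(-5, -5) = -10)
Function('Y')(S, X) = Mul(Rational(1, 2), S)
Function('I')(L, u) = -5 (Function('I')(L, u) = Mul(Rational(1, 2), -10) = -5)
Function('A')(d) = -1
Add(Function('A')(Function('I')(15, -5)), Mul(Add(-22797, 17927), Add(15895, 13151))) = Add(-1, Mul(Add(-22797, 17927), Add(15895, 13151))) = Add(-1, Mul(-4870, 29046)) = Add(-1, -141454020) = -141454021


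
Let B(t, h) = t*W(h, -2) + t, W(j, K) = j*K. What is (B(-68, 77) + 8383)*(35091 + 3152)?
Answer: 718471241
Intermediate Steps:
W(j, K) = K*j
B(t, h) = t - 2*h*t (B(t, h) = t*(-2*h) + t = -2*h*t + t = t - 2*h*t)
(B(-68, 77) + 8383)*(35091 + 3152) = (-68*(1 - 2*77) + 8383)*(35091 + 3152) = (-68*(1 - 154) + 8383)*38243 = (-68*(-153) + 8383)*38243 = (10404 + 8383)*38243 = 18787*38243 = 718471241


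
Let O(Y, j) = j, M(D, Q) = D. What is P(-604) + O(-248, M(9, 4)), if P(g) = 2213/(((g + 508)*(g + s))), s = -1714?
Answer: 2004965/222528 ≈ 9.0099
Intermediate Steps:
P(g) = 2213/((-1714 + g)*(508 + g)) (P(g) = 2213/(((g + 508)*(g - 1714))) = 2213/(((508 + g)*(-1714 + g))) = 2213/(((-1714 + g)*(508 + g))) = 2213*(1/((-1714 + g)*(508 + g))) = 2213/((-1714 + g)*(508 + g)))
P(-604) + O(-248, M(9, 4)) = 2213/(-870712 + (-604)² - 1206*(-604)) + 9 = 2213/(-870712 + 364816 + 728424) + 9 = 2213/222528 + 9 = 2004965/222528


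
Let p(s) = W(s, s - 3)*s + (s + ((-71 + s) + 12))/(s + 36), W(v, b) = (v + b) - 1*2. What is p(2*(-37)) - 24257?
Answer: -491323/38 ≈ -12930.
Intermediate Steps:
W(v, b) = -2 + b + v (W(v, b) = (b + v) - 2 = -2 + b + v)
p(s) = s*(-5 + 2*s) + (-59 + 2*s)/(36 + s) (p(s) = (-2 + (s - 3) + s)*s + (s + ((-71 + s) + 12))/(s + 36) = (-2 + (-3 + s) + s)*s + (s + (-59 + s))/(36 + s) = (-5 + 2*s)*s + (-59 + 2*s)/(36 + s) = s*(-5 + 2*s) + (-59 + 2*s)/(36 + s))
p(2*(-37)) - 24257 = (-59 - 356*(-37) + 2*(2*(-37))³ + 67*(2*(-37))²)/(36 + 2*(-37)) - 24257 = (-59 - 178*(-74) + 2*(-74)³ + 67*(-74)²)/(36 - 74) - 24257 = (-59 + 13172 + 2*(-405224) + 67*5476)/(-38) - 24257 = -(-59 + 13172 - 810448 + 366892)/38 - 24257 = -1/38*(-430443) - 24257 = 430443/38 - 24257 = -491323/38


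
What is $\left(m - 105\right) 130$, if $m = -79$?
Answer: $-23920$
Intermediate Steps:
$\left(m - 105\right) 130 = \left(-79 - 105\right) 130 = \left(-184\right) 130 = -23920$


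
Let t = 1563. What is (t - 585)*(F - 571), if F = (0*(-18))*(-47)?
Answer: -558438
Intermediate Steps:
F = 0 (F = 0*(-47) = 0)
(t - 585)*(F - 571) = (1563 - 585)*(0 - 571) = 978*(-571) = -558438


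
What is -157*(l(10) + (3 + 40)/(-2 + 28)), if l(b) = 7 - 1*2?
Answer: -27161/26 ≈ -1044.7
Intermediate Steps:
l(b) = 5 (l(b) = 7 - 2 = 5)
-157*(l(10) + (3 + 40)/(-2 + 28)) = -157*(5 + (3 + 40)/(-2 + 28)) = -157*(5 + 43/26) = -157*173/26 = -27161/26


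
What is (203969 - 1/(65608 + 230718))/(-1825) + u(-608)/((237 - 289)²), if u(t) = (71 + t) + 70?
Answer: -81842937412161/731154772400 ≈ -111.94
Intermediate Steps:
u(t) = 141 + t
(203969 - 1/(65608 + 230718))/(-1825) + u(-608)/((237 - 289)²) = (203969 - 1/(65608 + 230718))/(-1825) + (141 - 608)/((237 - 289)²) = (203969 - 1/296326)*(-1/1825) - 467/((-52)²) = (203969 - 1*1/296326)*(-1/1825) - 467/2704 = (203969 - 1/296326)*(-1/1825) - 467*1/2704 = (60441317893/296326)*(-1/1825) - 467/2704 = -60441317893/540794950 - 467/2704 = -81842937412161/731154772400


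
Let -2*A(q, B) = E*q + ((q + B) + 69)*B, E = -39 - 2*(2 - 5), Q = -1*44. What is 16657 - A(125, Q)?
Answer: 22589/2 ≈ 11295.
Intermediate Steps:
Q = -44
E = -33 (E = -39 - 2*(-3) = -39 - 1*(-6) = -39 + 6 = -33)
A(q, B) = 33*q/2 - B*(69 + B + q)/2 (A(q, B) = -(-33*q + ((q + B) + 69)*B)/2 = -(-33*q + ((B + q) + 69)*B)/2 = -(-33*q + (69 + B + q)*B)/2 = -(-33*q + B*(69 + B + q))/2 = 33*q/2 - B*(69 + B + q)/2)
16657 - A(125, Q) = 16657 - (-69/2*(-44) - ½*(-44)² + (33/2)*125 - ½*(-44)*125) = 16657 - (1518 - ½*1936 + 4125/2 + 2750) = 16657 - (1518 - 968 + 4125/2 + 2750) = 16657 - 1*10725/2 = 16657 - 10725/2 = 22589/2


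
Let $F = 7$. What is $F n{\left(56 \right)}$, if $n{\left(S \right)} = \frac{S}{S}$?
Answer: $7$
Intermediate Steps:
$n{\left(S \right)} = 1$
$F n{\left(56 \right)} = 7 \cdot 1 = 7$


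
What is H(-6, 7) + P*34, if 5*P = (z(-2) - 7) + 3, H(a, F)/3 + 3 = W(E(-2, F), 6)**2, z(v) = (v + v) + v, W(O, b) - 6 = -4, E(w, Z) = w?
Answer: -65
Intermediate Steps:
W(O, b) = 2 (W(O, b) = 6 - 4 = 2)
z(v) = 3*v (z(v) = 2*v + v = 3*v)
H(a, F) = 3 (H(a, F) = -9 + 3*2**2 = -9 + 3*4 = -9 + 12 = 3)
P = -2 (P = ((3*(-2) - 7) + 3)/5 = ((-6 - 7) + 3)/5 = (-13 + 3)/5 = (1/5)*(-10) = -2)
H(-6, 7) + P*34 = 3 - 2*34 = 3 - 68 = -65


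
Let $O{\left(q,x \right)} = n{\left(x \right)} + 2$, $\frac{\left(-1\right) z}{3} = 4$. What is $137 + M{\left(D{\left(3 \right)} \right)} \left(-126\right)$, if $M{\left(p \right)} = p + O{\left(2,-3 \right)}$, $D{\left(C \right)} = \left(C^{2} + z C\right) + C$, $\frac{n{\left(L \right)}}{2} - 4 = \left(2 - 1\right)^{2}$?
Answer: $1649$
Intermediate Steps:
$z = -12$ ($z = \left(-3\right) 4 = -12$)
$n{\left(L \right)} = 10$ ($n{\left(L \right)} = 8 + 2 \left(2 - 1\right)^{2} = 8 + 2 \cdot 1^{2} = 8 + 2 \cdot 1 = 8 + 2 = 10$)
$D{\left(C \right)} = C^{2} - 11 C$ ($D{\left(C \right)} = \left(C^{2} - 12 C\right) + C = C^{2} - 11 C$)
$O{\left(q,x \right)} = 12$ ($O{\left(q,x \right)} = 10 + 2 = 12$)
$M{\left(p \right)} = 12 + p$ ($M{\left(p \right)} = p + 12 = 12 + p$)
$137 + M{\left(D{\left(3 \right)} \right)} \left(-126\right) = 137 + \left(12 + 3 \left(-11 + 3\right)\right) \left(-126\right) = 137 + \left(12 + 3 \left(-8\right)\right) \left(-126\right) = 137 + \left(12 - 24\right) \left(-126\right) = 137 - -1512 = 137 + 1512 = 1649$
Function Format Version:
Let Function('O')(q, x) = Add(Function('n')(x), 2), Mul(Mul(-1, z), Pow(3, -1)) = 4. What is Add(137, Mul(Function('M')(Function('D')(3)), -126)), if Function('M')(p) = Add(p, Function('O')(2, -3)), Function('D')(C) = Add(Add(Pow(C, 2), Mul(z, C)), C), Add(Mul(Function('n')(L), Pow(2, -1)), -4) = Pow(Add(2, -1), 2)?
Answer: 1649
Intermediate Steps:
z = -12 (z = Mul(-3, 4) = -12)
Function('n')(L) = 10 (Function('n')(L) = Add(8, Mul(2, Pow(Add(2, -1), 2))) = Add(8, Mul(2, Pow(1, 2))) = Add(8, Mul(2, 1)) = Add(8, 2) = 10)
Function('D')(C) = Add(Pow(C, 2), Mul(-11, C)) (Function('D')(C) = Add(Add(Pow(C, 2), Mul(-12, C)), C) = Add(Pow(C, 2), Mul(-11, C)))
Function('O')(q, x) = 12 (Function('O')(q, x) = Add(10, 2) = 12)
Function('M')(p) = Add(12, p) (Function('M')(p) = Add(p, 12) = Add(12, p))
Add(137, Mul(Function('M')(Function('D')(3)), -126)) = Add(137, Mul(Add(12, Mul(3, Add(-11, 3))), -126)) = Add(137, Mul(Add(12, Mul(3, -8)), -126)) = Add(137, Mul(Add(12, -24), -126)) = Add(137, Mul(-12, -126)) = Add(137, 1512) = 1649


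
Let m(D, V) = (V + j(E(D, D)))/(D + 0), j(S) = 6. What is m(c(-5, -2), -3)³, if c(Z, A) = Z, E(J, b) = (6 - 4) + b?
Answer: -27/125 ≈ -0.21600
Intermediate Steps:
E(J, b) = 2 + b
m(D, V) = (6 + V)/D (m(D, V) = (V + 6)/(D + 0) = (6 + V)/D)
m(c(-5, -2), -3)³ = ((6 - 3)/(-5))³ = (-⅕*3)³ = (-⅗)³ = -27/125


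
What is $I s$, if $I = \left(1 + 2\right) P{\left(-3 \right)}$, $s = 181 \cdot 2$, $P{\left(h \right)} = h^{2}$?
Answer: $9774$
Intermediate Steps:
$s = 362$
$I = 27$ ($I = \left(1 + 2\right) \left(-3\right)^{2} = 3 \cdot 9 = 27$)
$I s = 27 \cdot 362 = 9774$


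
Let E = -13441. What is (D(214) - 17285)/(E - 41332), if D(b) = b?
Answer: 17071/54773 ≈ 0.31167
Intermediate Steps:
(D(214) - 17285)/(E - 41332) = (214 - 17285)/(-13441 - 41332) = -17071/(-54773) = -17071*(-1/54773) = 17071/54773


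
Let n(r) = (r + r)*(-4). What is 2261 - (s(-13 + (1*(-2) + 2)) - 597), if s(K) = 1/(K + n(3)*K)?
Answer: 854541/299 ≈ 2858.0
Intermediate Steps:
n(r) = -8*r (n(r) = (2*r)*(-4) = -8*r)
s(K) = -1/(23*K) (s(K) = 1/(K + (-8*3)*K) = 1/(K - 24*K) = 1/(-23*K) = -1/(23*K))
2261 - (s(-13 + (1*(-2) + 2)) - 597) = 2261 - (-1/(23*(-13 + (1*(-2) + 2))) - 597) = 2261 - (-1/(23*(-13 + (-2 + 2))) - 597) = 2261 - (-1/(23*(-13 + 0)) - 597) = 2261 - (-1/23/(-13) - 597) = 2261 - (-1/23*(-1/13) - 597) = 2261 - (1/299 - 597) = 2261 - 1*(-178502/299) = 2261 + 178502/299 = 854541/299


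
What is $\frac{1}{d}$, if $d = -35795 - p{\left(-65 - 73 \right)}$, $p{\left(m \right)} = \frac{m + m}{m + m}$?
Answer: $- \frac{1}{35796} \approx -2.7936 \cdot 10^{-5}$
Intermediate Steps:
$p{\left(m \right)} = 1$ ($p{\left(m \right)} = \frac{2 m}{2 m} = 2 m \frac{1}{2 m} = 1$)
$d = -35796$ ($d = -35795 - 1 = -35796$)
$\frac{1}{d} = \frac{1}{-35796} = - \frac{1}{35796}$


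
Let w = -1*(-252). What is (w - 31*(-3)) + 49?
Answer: 394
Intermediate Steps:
w = 252
(w - 31*(-3)) + 49 = (252 - 31*(-3)) + 49 = (252 + 93) + 49 = 345 + 49 = 394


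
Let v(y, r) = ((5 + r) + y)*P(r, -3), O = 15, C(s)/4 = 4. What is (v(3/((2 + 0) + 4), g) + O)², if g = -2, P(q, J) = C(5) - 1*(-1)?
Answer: 22201/4 ≈ 5550.3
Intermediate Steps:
C(s) = 16 (C(s) = 4*4 = 16)
P(q, J) = 17 (P(q, J) = 16 - 1*(-1) = 16 + 1 = 17)
v(y, r) = 85 + 17*r + 17*y (v(y, r) = ((5 + r) + y)*17 = (5 + r + y)*17 = 85 + 17*r + 17*y)
(v(3/((2 + 0) + 4), g) + O)² = ((85 + 17*(-2) + 17*(3/((2 + 0) + 4))) + 15)² = ((85 - 34 + 17*(3/(2 + 4))) + 15)² = ((85 - 34 + 17*(3/6)) + 15)² = ((85 - 34 + 17*(3*(⅙))) + 15)² = ((85 - 34 + 17*(½)) + 15)² = ((85 - 34 + 17/2) + 15)² = (119/2 + 15)² = (149/2)² = 22201/4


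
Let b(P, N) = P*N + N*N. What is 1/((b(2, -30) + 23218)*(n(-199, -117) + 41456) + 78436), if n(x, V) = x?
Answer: 1/992639342 ≈ 1.0074e-9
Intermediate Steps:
b(P, N) = N**2 + N*P (b(P, N) = N*P + N**2 = N**2 + N*P)
1/((b(2, -30) + 23218)*(n(-199, -117) + 41456) + 78436) = 1/((-30*(-30 + 2) + 23218)*(-199 + 41456) + 78436) = 1/((-30*(-28) + 23218)*41257 + 78436) = 1/((840 + 23218)*41257 + 78436) = 1/(24058*41257 + 78436) = 1/(992560906 + 78436) = 1/992639342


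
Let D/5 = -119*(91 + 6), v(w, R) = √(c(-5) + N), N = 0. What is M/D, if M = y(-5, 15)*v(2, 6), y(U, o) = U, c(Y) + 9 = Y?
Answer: I*√14/11543 ≈ 0.00032415*I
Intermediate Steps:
c(Y) = -9 + Y
v(w, R) = I*√14 (v(w, R) = √((-9 - 5) + 0) = √(-14 + 0) = √(-14) = I*√14)
D = -57715 (D = 5*(-119*(91 + 6)) = 5*(-119*97) = 5*(-11543) = -57715)
M = -5*I*√14 ≈ -18.708*I
M/D = -5*I*√14/(-57715) = -5*I*√14*(-1/57715) = I*√14/11543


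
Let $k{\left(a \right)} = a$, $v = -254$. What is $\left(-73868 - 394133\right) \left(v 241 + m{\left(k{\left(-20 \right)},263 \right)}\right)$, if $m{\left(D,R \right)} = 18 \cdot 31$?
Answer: $28387068656$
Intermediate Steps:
$m{\left(D,R \right)} = 558$
$\left(-73868 - 394133\right) \left(v 241 + m{\left(k{\left(-20 \right)},263 \right)}\right) = \left(-73868 - 394133\right) \left(\left(-254\right) 241 + 558\right) = - 468001 \left(-61214 + 558\right) = \left(-468001\right) \left(-60656\right) = 28387068656$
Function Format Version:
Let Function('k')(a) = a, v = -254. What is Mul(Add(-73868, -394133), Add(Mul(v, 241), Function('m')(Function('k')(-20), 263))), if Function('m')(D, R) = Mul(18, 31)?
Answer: 28387068656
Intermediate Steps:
Function('m')(D, R) = 558
Mul(Add(-73868, -394133), Add(Mul(v, 241), Function('m')(Function('k')(-20), 263))) = Mul(Add(-73868, -394133), Add(Mul(-254, 241), 558)) = Mul(-468001, Add(-61214, 558)) = Mul(-468001, -60656) = 28387068656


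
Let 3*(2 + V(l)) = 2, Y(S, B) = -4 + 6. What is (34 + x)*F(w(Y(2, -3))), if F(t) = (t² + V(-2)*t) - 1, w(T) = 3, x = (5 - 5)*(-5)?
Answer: 136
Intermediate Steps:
Y(S, B) = 2
x = 0 (x = 0*(-5) = 0)
V(l) = -4/3 (V(l) = -2 + (⅓)*2 = -2 + ⅔ = -4/3)
F(t) = -1 + t² - 4*t/3 (F(t) = (t² - 4*t/3) - 1 = -1 + t² - 4*t/3)
(34 + x)*F(w(Y(2, -3))) = (34 + 0)*(-1 + 3² - 4/3*3) = 34*(-1 + 9 - 4) = 34*4 = 136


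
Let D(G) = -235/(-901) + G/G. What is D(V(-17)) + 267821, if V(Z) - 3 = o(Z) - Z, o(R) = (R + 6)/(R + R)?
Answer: 241307857/901 ≈ 2.6782e+5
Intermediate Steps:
o(R) = (6 + R)/(2*R) (o(R) = (6 + R)/((2*R)) = (6 + R)*(1/(2*R)) = (6 + R)/(2*R))
V(Z) = 3 - Z + (6 + Z)/(2*Z) (V(Z) = 3 + ((6 + Z)/(2*Z) - Z) = 3 + (-Z + (6 + Z)/(2*Z)) = 3 - Z + (6 + Z)/(2*Z))
D(G) = 1136/901 (D(G) = -235*(-1/901) + 1 = 235/901 + 1 = 1136/901)
D(V(-17)) + 267821 = 1136/901 + 267821 = 241307857/901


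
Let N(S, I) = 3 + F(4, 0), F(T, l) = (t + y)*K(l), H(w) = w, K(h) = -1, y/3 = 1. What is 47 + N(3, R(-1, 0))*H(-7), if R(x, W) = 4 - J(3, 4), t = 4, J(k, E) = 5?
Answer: 75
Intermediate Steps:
y = 3 (y = 3*1 = 3)
R(x, W) = -1 (R(x, W) = 4 - 1*5 = 4 - 5 = -1)
F(T, l) = -7 (F(T, l) = (4 + 3)*(-1) = 7*(-1) = -7)
N(S, I) = -4 (N(S, I) = 3 - 7 = -4)
47 + N(3, R(-1, 0))*H(-7) = 47 - 4*(-7) = 47 + 28 = 75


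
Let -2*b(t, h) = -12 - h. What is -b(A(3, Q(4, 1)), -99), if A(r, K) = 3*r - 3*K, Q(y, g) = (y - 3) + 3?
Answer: 87/2 ≈ 43.500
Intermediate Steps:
Q(y, g) = y (Q(y, g) = (-3 + y) + 3 = y)
A(r, K) = -3*K + 3*r
b(t, h) = 6 + h/2 (b(t, h) = -(-12 - h)/2 = 6 + h/2)
-b(A(3, Q(4, 1)), -99) = -(6 + (½)*(-99)) = -(6 - 99/2) = -1*(-87/2) = 87/2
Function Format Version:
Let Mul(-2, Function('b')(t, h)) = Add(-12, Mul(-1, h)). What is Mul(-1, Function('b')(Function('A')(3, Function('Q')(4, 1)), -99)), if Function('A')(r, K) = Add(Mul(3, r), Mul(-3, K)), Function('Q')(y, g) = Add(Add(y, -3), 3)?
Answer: Rational(87, 2) ≈ 43.500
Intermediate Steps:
Function('Q')(y, g) = y (Function('Q')(y, g) = Add(Add(-3, y), 3) = y)
Function('A')(r, K) = Add(Mul(-3, K), Mul(3, r))
Function('b')(t, h) = Add(6, Mul(Rational(1, 2), h)) (Function('b')(t, h) = Mul(Rational(-1, 2), Add(-12, Mul(-1, h))) = Add(6, Mul(Rational(1, 2), h)))
Mul(-1, Function('b')(Function('A')(3, Function('Q')(4, 1)), -99)) = Mul(-1, Add(6, Mul(Rational(1, 2), -99))) = Mul(-1, Add(6, Rational(-99, 2))) = Mul(-1, Rational(-87, 2)) = Rational(87, 2)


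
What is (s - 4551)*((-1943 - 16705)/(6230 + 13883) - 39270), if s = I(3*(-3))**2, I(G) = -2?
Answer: 3591475950426/20113 ≈ 1.7856e+8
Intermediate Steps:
s = 4 (s = (-2)**2 = 4)
(s - 4551)*((-1943 - 16705)/(6230 + 13883) - 39270) = (4 - 4551)*((-1943 - 16705)/(6230 + 13883) - 39270) = -4547*(-18648/20113 - 39270) = -4547*(-789856158/20113) = 3591475950426/20113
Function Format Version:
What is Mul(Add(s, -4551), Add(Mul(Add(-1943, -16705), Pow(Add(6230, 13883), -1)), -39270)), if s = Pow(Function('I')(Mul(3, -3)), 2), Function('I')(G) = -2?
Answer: Rational(3591475950426, 20113) ≈ 1.7856e+8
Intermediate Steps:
s = 4 (s = Pow(-2, 2) = 4)
Mul(Add(s, -4551), Add(Mul(Add(-1943, -16705), Pow(Add(6230, 13883), -1)), -39270)) = Mul(Add(4, -4551), Add(Mul(Add(-1943, -16705), Pow(Add(6230, 13883), -1)), -39270)) = Mul(-4547, Add(Mul(-18648, Pow(20113, -1)), -39270)) = Mul(-4547, Add(Mul(-18648, Rational(1, 20113)), -39270)) = Mul(-4547, Add(Rational(-18648, 20113), -39270)) = Mul(-4547, Rational(-789856158, 20113)) = Rational(3591475950426, 20113)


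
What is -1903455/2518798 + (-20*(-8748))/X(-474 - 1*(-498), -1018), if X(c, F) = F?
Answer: -221313307635/1282068182 ≈ -172.62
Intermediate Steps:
-1903455/2518798 + (-20*(-8748))/X(-474 - 1*(-498), -1018) = -1903455/2518798 - 20*(-8748)/(-1018) = -1903455*1/2518798 + 174960*(-1/1018) = -1903455/2518798 - 87480/509 = -221313307635/1282068182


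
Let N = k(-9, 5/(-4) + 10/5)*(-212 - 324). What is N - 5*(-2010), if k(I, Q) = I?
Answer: 14874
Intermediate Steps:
N = 4824 (N = -9*(-212 - 324) = -9*(-536) = 4824)
N - 5*(-2010) = 4824 - 5*(-2010) = 4824 - 1*(-10050) = 4824 + 10050 = 14874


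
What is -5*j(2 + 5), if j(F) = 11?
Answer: -55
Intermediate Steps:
-5*j(2 + 5) = -5*11 = -55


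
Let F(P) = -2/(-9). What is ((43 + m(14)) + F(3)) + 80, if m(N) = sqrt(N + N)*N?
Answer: 1109/9 + 28*sqrt(7) ≈ 197.30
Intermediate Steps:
m(N) = sqrt(2)*N**(3/2) (m(N) = sqrt(2*N)*N = (sqrt(2)*sqrt(N))*N = sqrt(2)*N**(3/2))
F(P) = 2/9 (F(P) = -2*(-1/9) = 2/9)
((43 + m(14)) + F(3)) + 80 = ((43 + sqrt(2)*14**(3/2)) + 2/9) + 80 = ((43 + sqrt(2)*(14*sqrt(14))) + 2/9) + 80 = ((43 + 28*sqrt(7)) + 2/9) + 80 = (389/9 + 28*sqrt(7)) + 80 = 1109/9 + 28*sqrt(7)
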